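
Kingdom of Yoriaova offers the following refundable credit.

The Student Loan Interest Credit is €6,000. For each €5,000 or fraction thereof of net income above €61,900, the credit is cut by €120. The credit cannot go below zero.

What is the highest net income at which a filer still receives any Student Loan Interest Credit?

After 49 increments the reduction is 49 × €120 = €5,880, leaving €120; one more increment wipes it out. Increment 49 ends at excess 49 × €5,000 = €245,000, so the highest qualifying income is €61,900 + €245,000 = €306,900.

€306,900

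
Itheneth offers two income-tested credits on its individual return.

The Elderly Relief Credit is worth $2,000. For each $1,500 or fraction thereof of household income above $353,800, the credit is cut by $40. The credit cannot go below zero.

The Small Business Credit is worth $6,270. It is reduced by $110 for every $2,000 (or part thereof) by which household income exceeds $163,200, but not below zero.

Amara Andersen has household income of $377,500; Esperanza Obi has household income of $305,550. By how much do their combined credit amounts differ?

$640

Amara ($377,500): Elderly Relief Credit: income exceeds $353,800 by $23,700, which is 16 full-or-partial $1,500 increments; reduction = 16 × $40 = $640, leaving $1,360. Small Business Credit: income exceeds $163,200 by $214,300 → 108 increments × $110 = $11,880 ≥ base, so the credit is $0. total $1,360 + $0 = $1,360
Esperanza ($305,550): Elderly Relief Credit: $305,550 is at or below the $353,800 threshold, so the full $2,000 applies. Small Business Credit: income exceeds $163,200 by $142,350 → 72 increments × $110 = $7,920 ≥ base, so the credit is $0. total $2,000 + $0 = $2,000
Difference: |$1,360 − $2,000| = $640.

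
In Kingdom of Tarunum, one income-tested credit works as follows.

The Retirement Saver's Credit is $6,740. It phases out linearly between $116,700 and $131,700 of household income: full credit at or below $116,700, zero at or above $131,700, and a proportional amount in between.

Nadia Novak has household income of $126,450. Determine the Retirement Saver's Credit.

Retirement Saver's Credit: $126,450 is $9,750 into a $15,000 phase-out range, leaving 5,250/15,000 of the credit: $6,740 × 5,250/15,000 = $2,359.

$2,359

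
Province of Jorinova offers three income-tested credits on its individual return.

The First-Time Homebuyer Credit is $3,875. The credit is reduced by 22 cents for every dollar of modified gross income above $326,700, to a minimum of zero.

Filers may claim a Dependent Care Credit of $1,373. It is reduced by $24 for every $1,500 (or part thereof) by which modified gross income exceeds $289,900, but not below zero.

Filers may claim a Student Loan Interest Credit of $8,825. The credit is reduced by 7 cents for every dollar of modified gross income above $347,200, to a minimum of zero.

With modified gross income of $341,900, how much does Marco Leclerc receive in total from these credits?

$9,889

First-Time Homebuyer Credit: 22% of the $15,200 excess over $326,700 is $3,344; credit = $3,875 − $3,344 = $531.
Dependent Care Credit: income exceeds $289,900 by $52,000, which is 35 full-or-partial $1,500 increments; reduction = 35 × $24 = $840, leaving $533.
Student Loan Interest Credit: $341,900 is at or below the $347,200 threshold, so the full $8,825 applies.
Total: $531 + $533 + $8,825 = $9,889.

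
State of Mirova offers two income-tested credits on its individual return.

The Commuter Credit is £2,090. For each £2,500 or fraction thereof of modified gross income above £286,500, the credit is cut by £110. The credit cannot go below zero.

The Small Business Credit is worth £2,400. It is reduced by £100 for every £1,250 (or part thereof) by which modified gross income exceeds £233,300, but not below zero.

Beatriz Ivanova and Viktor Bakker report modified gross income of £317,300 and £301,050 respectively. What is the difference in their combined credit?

£770

Beatriz (£317,300): Commuter Credit: income exceeds £286,500 by £30,800, which is 13 full-or-partial £2,500 increments; reduction = 13 × £110 = £1,430, leaving £660. Small Business Credit: income exceeds £233,300 by £84,000 → 68 increments × £100 = £6,800 ≥ base, so the credit is £0. total £660 + £0 = £660
Viktor (£301,050): Commuter Credit: income exceeds £286,500 by £14,550, which is 6 full-or-partial £2,500 increments; reduction = 6 × £110 = £660, leaving £1,430. Small Business Credit: income exceeds £233,300 by £67,750 → 55 increments × £100 = £5,500 ≥ base, so the credit is £0. total £1,430 + £0 = £1,430
Difference: |£660 − £1,430| = £770.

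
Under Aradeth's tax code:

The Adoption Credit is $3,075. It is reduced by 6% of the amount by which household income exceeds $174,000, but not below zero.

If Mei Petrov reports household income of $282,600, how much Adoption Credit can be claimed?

$0

Adoption Credit: 6% of the $108,600 excess over $174,000 is $6,516 ≥ base, so the credit is $0.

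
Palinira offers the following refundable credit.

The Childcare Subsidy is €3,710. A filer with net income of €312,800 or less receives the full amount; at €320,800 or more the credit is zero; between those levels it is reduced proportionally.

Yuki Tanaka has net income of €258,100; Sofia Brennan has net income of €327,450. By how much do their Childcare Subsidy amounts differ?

Yuki (€258,100): Childcare Subsidy: €258,100 is at or below the €312,800 threshold, so the full €3,710 applies.
Sofia (€327,450): Childcare Subsidy: €327,450 is at or above €320,800, so the credit is €0.
Difference: |€3,710 − €0| = €3,710.

€3,710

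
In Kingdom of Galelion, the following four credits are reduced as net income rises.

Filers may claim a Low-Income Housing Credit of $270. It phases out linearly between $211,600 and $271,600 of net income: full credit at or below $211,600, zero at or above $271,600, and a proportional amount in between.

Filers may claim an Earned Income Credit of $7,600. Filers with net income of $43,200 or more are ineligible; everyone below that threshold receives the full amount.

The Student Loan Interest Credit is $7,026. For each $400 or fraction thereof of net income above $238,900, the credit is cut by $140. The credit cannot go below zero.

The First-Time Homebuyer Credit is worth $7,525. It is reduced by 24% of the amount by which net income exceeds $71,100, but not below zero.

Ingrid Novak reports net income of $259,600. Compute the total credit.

Low-Income Housing Credit: $259,600 is $48,000 into a $60,000 phase-out range, leaving 12,000/60,000 of the credit: $270 × 12,000/60,000 = $54.
Earned Income Credit: $259,600 meets or exceeds the $43,200 cutoff, so the credit is $0.
Student Loan Interest Credit: income exceeds $238,900 by $20,700 → 52 increments × $140 = $7,280 ≥ base, so the credit is $0.
First-Time Homebuyer Credit: 24% of the $188,500 excess over $71,100 is $45,240 ≥ base, so the credit is $0.
Total: $54 + $0 + $0 + $0 = $54.

$54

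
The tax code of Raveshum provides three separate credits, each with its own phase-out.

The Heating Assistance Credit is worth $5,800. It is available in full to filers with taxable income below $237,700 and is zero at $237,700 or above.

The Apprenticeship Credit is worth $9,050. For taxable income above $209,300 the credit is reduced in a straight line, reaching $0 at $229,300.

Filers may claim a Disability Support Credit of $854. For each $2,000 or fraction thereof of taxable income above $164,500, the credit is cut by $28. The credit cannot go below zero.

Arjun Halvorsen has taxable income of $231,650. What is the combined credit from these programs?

$5,800

Heating Assistance Credit: $231,650 is below the $237,700 cutoff, so the full $5,800 applies.
Apprenticeship Credit: $231,650 is at or above $229,300, so the credit is $0.
Disability Support Credit: income exceeds $164,500 by $67,150 → 34 increments × $28 = $952 ≥ base, so the credit is $0.
Total: $5,800 + $0 + $0 = $5,800.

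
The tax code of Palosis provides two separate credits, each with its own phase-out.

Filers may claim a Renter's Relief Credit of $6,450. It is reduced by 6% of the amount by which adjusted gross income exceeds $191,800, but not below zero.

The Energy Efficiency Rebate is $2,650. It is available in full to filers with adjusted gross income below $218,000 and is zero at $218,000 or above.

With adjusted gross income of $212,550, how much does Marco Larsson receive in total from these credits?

Renter's Relief Credit: 6% of the $20,750 excess over $191,800 is $1,245; credit = $6,450 − $1,245 = $5,205.
Energy Efficiency Rebate: $212,550 is below the $218,000 cutoff, so the full $2,650 applies.
Total: $5,205 + $2,650 = $7,855.

$7,855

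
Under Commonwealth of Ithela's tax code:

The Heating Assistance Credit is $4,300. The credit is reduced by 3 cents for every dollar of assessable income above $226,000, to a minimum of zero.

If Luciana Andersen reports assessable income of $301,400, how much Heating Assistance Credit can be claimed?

$2,038

Heating Assistance Credit: 3% of the $75,400 excess over $226,000 is $2,262; credit = $4,300 − $2,262 = $2,038.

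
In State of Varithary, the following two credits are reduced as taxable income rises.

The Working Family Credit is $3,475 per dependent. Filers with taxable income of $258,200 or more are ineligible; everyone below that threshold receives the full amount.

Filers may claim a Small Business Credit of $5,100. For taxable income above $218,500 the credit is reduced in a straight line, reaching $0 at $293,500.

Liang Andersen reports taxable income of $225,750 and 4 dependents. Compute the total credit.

$18,507

Working Family Credit: base = 4 × $3,475 = $13,900. $225,750 is below the $258,200 cutoff, so the full $13,900 applies.
Small Business Credit: $225,750 is $7,250 into a $75,000 phase-out range, leaving 67,750/75,000 of the credit: $5,100 × 67,750/75,000 = $4,607.
Total: $13,900 + $4,607 = $18,507.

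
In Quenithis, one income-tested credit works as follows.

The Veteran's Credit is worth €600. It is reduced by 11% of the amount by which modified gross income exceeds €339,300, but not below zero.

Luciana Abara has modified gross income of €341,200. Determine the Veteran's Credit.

Veteran's Credit: 11% of the €1,900 excess over €339,300 is €209; credit = €600 − €209 = €391.

€391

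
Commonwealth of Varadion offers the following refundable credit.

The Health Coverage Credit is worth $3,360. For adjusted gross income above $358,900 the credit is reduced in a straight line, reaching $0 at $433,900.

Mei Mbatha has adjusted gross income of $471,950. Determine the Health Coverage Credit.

Health Coverage Credit: $471,950 is at or above $433,900, so the credit is $0.

$0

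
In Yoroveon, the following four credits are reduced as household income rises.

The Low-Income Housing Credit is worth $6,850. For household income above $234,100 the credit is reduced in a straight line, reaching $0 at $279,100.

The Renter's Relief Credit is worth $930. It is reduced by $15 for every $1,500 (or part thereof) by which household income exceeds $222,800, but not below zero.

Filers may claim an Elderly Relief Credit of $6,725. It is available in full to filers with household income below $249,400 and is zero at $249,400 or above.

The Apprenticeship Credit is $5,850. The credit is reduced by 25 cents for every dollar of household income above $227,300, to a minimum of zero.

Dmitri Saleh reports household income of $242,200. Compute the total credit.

Low-Income Housing Credit: $242,200 is $8,100 into a $45,000 phase-out range, leaving 36,900/45,000 of the credit: $6,850 × 36,900/45,000 = $5,617.
Renter's Relief Credit: income exceeds $222,800 by $19,400, which is 13 full-or-partial $1,500 increments; reduction = 13 × $15 = $195, leaving $735.
Elderly Relief Credit: $242,200 is below the $249,400 cutoff, so the full $6,725 applies.
Apprenticeship Credit: 25% of the $14,900 excess over $227,300 is $3,725; credit = $5,850 − $3,725 = $2,125.
Total: $5,617 + $735 + $6,725 + $2,125 = $15,202.

$15,202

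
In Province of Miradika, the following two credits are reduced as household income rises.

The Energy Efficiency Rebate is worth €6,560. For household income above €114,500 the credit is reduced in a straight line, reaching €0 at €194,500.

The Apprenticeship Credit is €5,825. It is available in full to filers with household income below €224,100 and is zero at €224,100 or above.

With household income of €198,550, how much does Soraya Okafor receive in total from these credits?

€5,825

Energy Efficiency Rebate: €198,550 is at or above €194,500, so the credit is €0.
Apprenticeship Credit: €198,550 is below the €224,100 cutoff, so the full €5,825 applies.
Total: €0 + €5,825 = €5,825.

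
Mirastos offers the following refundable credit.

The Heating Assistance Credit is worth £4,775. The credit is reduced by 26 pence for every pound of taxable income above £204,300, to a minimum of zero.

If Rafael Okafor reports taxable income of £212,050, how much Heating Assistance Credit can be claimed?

Heating Assistance Credit: 26% of the £7,750 excess over £204,300 is £2,015; credit = £4,775 − £2,015 = £2,760.

£2,760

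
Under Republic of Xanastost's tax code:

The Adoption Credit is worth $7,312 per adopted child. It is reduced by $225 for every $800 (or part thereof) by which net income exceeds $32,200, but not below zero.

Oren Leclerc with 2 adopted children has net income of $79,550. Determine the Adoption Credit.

$1,124

Adoption Credit: base = 2 × $7,312 = $14,624. income exceeds $32,200 by $47,350, which is 60 full-or-partial $800 increments; reduction = 60 × $225 = $13,500, leaving $1,124.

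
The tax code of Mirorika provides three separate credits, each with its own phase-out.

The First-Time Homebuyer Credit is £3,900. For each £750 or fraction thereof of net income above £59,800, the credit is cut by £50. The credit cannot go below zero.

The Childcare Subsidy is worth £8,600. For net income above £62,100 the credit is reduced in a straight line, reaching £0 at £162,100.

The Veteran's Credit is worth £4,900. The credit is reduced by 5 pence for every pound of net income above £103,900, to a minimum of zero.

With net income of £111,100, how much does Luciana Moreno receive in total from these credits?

£9,376

First-Time Homebuyer Credit: income exceeds £59,800 by £51,300, which is 69 full-or-partial £750 increments; reduction = 69 × £50 = £3,450, leaving £450.
Childcare Subsidy: £111,100 is £49,000 into a £100,000 phase-out range, leaving 51,000/100,000 of the credit: £8,600 × 51,000/100,000 = £4,386.
Veteran's Credit: 5% of the £7,200 excess over £103,900 is £360; credit = £4,900 − £360 = £4,540.
Total: £450 + £4,386 + £4,540 = £9,376.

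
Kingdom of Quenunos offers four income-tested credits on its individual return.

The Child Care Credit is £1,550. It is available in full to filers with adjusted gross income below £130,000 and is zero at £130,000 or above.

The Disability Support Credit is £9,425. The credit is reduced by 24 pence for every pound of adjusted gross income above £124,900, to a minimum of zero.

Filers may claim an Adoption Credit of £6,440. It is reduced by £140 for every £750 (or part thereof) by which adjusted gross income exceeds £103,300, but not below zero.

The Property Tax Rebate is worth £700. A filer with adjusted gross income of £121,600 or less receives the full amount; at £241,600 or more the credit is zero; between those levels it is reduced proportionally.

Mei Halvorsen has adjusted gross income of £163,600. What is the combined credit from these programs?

£592

Child Care Credit: £163,600 meets or exceeds the £130,000 cutoff, so the credit is £0.
Disability Support Credit: 24% of the £38,700 excess over £124,900 is £9,288; credit = £9,425 − £9,288 = £137.
Adoption Credit: income exceeds £103,300 by £60,300 → 81 increments × £140 = £11,340 ≥ base, so the credit is £0.
Property Tax Rebate: £163,600 is £42,000 into a £120,000 phase-out range, leaving 78,000/120,000 of the credit: £700 × 78,000/120,000 = £455.
Total: £0 + £137 + £0 + £455 = £592.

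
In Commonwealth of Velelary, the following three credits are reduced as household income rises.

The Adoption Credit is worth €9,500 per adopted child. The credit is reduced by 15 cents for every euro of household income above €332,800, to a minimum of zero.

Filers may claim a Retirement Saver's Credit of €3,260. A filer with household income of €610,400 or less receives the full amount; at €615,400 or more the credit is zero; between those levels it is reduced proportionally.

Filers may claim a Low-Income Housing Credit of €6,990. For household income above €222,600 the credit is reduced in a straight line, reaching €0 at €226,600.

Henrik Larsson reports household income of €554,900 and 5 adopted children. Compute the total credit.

€17,445

Adoption Credit: base = 5 × €9,500 = €47,500. 15% of the €222,100 excess over €332,800 is €33,315; credit = €47,500 − €33,315 = €14,185.
Retirement Saver's Credit: €554,900 is at or below the €610,400 threshold, so the full €3,260 applies.
Low-Income Housing Credit: €554,900 is at or above €226,600, so the credit is €0.
Total: €14,185 + €3,260 + €0 = €17,445.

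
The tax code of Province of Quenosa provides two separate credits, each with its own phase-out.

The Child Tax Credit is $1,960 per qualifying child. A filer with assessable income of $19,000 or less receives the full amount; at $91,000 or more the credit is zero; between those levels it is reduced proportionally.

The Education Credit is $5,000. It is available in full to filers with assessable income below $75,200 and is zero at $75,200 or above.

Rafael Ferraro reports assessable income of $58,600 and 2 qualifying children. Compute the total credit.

$6,764

Child Tax Credit: base = 2 × $1,960 = $3,920. $58,600 is $39,600 into a $72,000 phase-out range, leaving 32,400/72,000 of the credit: $3,920 × 32,400/72,000 = $1,764.
Education Credit: $58,600 is below the $75,200 cutoff, so the full $5,000 applies.
Total: $1,764 + $5,000 = $6,764.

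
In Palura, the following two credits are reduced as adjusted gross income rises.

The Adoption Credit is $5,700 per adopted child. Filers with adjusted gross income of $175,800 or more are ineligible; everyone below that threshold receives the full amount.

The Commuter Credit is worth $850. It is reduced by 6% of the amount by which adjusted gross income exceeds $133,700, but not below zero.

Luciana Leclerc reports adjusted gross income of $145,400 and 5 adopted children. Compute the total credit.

$28,648

Adoption Credit: base = 5 × $5,700 = $28,500. $145,400 is below the $175,800 cutoff, so the full $28,500 applies.
Commuter Credit: 6% of the $11,700 excess over $133,700 is $702; credit = $850 − $702 = $148.
Total: $28,500 + $148 = $28,648.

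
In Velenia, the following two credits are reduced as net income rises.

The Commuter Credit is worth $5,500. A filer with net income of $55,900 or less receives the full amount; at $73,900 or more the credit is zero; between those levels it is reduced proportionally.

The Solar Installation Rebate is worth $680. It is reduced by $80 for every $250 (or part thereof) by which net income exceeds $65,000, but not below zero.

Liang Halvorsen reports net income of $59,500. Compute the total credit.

Commuter Credit: $59,500 is $3,600 into a $18,000 phase-out range, leaving 14,400/18,000 of the credit: $5,500 × 14,400/18,000 = $4,400.
Solar Installation Rebate: $59,500 is at or below the $65,000 threshold, so the full $680 applies.
Total: $4,400 + $680 = $5,080.

$5,080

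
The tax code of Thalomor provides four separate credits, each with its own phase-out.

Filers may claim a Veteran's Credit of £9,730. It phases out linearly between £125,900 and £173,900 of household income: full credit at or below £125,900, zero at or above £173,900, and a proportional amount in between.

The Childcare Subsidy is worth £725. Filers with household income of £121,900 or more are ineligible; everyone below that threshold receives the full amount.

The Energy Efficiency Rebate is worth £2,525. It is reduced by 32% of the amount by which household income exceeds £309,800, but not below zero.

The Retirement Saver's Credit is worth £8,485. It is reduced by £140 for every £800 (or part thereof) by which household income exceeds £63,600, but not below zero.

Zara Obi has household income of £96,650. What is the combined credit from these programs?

Veteran's Credit: £96,650 is at or below the £125,900 threshold, so the full £9,730 applies.
Childcare Subsidy: £96,650 is below the £121,900 cutoff, so the full £725 applies.
Energy Efficiency Rebate: £96,650 is at or below the £309,800 threshold, so the full £2,525 applies.
Retirement Saver's Credit: income exceeds £63,600 by £33,050, which is 42 full-or-partial £800 increments; reduction = 42 × £140 = £5,880, leaving £2,605.
Total: £9,730 + £725 + £2,525 + £2,605 = £15,585.

£15,585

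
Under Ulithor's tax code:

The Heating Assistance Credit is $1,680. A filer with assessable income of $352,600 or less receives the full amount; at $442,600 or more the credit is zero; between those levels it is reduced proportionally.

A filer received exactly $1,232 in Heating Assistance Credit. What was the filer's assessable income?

$1,232 is 1,232/1,680 of the full $1,680, so 448/1,680 of the $90,000 range has been used: income = $352,600 + $90,000 × 448/1,680 = $376,600.

$376,600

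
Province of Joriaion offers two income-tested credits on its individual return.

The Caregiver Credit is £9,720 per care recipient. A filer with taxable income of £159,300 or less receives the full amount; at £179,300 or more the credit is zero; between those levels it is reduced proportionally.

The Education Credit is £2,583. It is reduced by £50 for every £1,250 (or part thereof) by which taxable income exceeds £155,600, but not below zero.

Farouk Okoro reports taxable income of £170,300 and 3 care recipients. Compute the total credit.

£15,105

Caregiver Credit: base = 3 × £9,720 = £29,160. £170,300 is £11,000 into a £20,000 phase-out range, leaving 9,000/20,000 of the credit: £29,160 × 9,000/20,000 = £13,122.
Education Credit: income exceeds £155,600 by £14,700, which is 12 full-or-partial £1,250 increments; reduction = 12 × £50 = £600, leaving £1,983.
Total: £13,122 + £1,983 = £15,105.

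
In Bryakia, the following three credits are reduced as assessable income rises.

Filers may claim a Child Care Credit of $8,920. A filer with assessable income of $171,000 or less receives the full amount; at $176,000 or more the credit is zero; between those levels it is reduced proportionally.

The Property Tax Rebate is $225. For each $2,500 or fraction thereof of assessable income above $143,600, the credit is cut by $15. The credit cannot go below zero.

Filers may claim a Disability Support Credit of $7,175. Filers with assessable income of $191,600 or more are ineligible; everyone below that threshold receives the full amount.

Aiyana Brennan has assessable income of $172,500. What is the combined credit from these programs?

Child Care Credit: $172,500 is $1,500 into a $5,000 phase-out range, leaving 3,500/5,000 of the credit: $8,920 × 3,500/5,000 = $6,244.
Property Tax Rebate: income exceeds $143,600 by $28,900, which is 12 full-or-partial $2,500 increments; reduction = 12 × $15 = $180, leaving $45.
Disability Support Credit: $172,500 is below the $191,600 cutoff, so the full $7,175 applies.
Total: $6,244 + $45 + $7,175 = $13,464.

$13,464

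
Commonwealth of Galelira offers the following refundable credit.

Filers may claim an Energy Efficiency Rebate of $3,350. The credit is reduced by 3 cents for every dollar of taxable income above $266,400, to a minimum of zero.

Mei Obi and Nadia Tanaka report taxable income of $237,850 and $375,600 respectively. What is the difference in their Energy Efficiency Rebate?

$3,276

Mei ($237,850): Energy Efficiency Rebate: $237,850 is at or below the $266,400 threshold, so the full $3,350 applies.
Nadia ($375,600): Energy Efficiency Rebate: 3% of the $109,200 excess over $266,400 is $3,276; credit = $3,350 − $3,276 = $74.
Difference: |$3,350 − $74| = $3,276.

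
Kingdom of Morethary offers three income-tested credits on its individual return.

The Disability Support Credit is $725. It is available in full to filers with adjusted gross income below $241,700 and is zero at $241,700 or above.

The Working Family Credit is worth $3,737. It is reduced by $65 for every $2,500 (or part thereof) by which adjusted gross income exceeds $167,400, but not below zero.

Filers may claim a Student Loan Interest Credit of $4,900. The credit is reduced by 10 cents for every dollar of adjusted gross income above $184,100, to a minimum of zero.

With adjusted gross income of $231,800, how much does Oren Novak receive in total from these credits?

$2,902

Disability Support Credit: $231,800 is below the $241,700 cutoff, so the full $725 applies.
Working Family Credit: income exceeds $167,400 by $64,400, which is 26 full-or-partial $2,500 increments; reduction = 26 × $65 = $1,690, leaving $2,047.
Student Loan Interest Credit: 10% of the $47,700 excess over $184,100 is $4,770; credit = $4,900 − $4,770 = $130.
Total: $725 + $2,047 + $130 = $2,902.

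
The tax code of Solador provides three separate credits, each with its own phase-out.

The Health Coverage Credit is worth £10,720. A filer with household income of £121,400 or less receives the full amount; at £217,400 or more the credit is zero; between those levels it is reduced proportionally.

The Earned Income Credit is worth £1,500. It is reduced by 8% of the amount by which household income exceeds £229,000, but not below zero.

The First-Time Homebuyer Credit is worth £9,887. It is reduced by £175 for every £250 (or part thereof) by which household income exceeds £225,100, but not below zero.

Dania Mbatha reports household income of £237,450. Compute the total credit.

£1,961

Health Coverage Credit: £237,450 is at or above £217,400, so the credit is £0.
Earned Income Credit: 8% of the £8,450 excess over £229,000 is £676; credit = £1,500 − £676 = £824.
First-Time Homebuyer Credit: income exceeds £225,100 by £12,350, which is 50 full-or-partial £250 increments; reduction = 50 × £175 = £8,750, leaving £1,137.
Total: £0 + £824 + £1,137 = £1,961.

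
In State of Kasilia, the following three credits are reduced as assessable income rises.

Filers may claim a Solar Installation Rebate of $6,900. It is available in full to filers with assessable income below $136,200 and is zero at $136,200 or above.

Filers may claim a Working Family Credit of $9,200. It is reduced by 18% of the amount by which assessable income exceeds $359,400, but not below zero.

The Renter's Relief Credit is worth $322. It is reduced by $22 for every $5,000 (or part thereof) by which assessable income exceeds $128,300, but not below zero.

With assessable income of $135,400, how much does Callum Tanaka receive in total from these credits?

Solar Installation Rebate: $135,400 is below the $136,200 cutoff, so the full $6,900 applies.
Working Family Credit: $135,400 is at or below the $359,400 threshold, so the full $9,200 applies.
Renter's Relief Credit: income exceeds $128,300 by $7,100, which is 2 full-or-partial $5,000 increments; reduction = 2 × $22 = $44, leaving $278.
Total: $6,900 + $9,200 + $278 = $16,378.

$16,378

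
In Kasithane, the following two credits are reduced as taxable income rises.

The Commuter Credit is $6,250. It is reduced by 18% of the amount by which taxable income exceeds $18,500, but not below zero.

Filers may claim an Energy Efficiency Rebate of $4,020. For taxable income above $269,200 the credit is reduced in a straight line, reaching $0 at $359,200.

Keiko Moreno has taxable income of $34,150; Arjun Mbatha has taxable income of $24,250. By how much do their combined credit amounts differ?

Keiko ($34,150): Commuter Credit: 18% of the $15,650 excess over $18,500 is $2,817; credit = $6,250 − $2,817 = $3,433. Energy Efficiency Rebate: $34,150 is at or below the $269,200 threshold, so the full $4,020 applies. total $3,433 + $4,020 = $7,453
Arjun ($24,250): Commuter Credit: 18% of the $5,750 excess over $18,500 is $1,035; credit = $6,250 − $1,035 = $5,215. Energy Efficiency Rebate: $24,250 is at or below the $269,200 threshold, so the full $4,020 applies. total $5,215 + $4,020 = $9,235
Difference: |$7,453 − $9,235| = $1,782.

$1,782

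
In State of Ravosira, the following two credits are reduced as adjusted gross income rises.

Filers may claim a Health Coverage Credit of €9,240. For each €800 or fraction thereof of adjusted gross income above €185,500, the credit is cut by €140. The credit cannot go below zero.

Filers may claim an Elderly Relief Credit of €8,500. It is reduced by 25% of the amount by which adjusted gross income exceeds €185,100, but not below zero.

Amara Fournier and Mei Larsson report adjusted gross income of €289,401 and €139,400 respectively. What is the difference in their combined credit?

Amara (€289,401): Health Coverage Credit: income exceeds €185,500 by €103,901 → 130 increments × €140 = €18,200 ≥ base, so the credit is €0. Elderly Relief Credit: 25% of the €104,301 excess over €185,100 is €26,075.25 ≥ base, so the credit is €0. total €0 + €0 = €0
Mei (€139,400): Health Coverage Credit: €139,400 is at or below the €185,500 threshold, so the full €9,240 applies. Elderly Relief Credit: €139,400 is at or below the €185,100 threshold, so the full €8,500 applies. total €9,240 + €8,500 = €17,740
Difference: |€0 − €17,740| = €17,740.

€17,740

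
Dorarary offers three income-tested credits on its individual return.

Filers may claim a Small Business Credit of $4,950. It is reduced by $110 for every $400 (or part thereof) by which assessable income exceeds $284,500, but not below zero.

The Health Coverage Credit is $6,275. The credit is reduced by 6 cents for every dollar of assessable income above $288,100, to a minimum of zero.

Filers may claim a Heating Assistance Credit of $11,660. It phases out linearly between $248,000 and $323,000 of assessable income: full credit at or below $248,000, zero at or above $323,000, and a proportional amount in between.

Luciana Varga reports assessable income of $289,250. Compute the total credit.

Small Business Credit: income exceeds $284,500 by $4,750, which is 12 full-or-partial $400 increments; reduction = 12 × $110 = $1,320, leaving $3,630.
Health Coverage Credit: 6% of the $1,150 excess over $288,100 is $69; credit = $6,275 − $69 = $6,206.
Heating Assistance Credit: $289,250 is $41,250 into a $75,000 phase-out range, leaving 33,750/75,000 of the credit: $11,660 × 33,750/75,000 = $5,247.
Total: $3,630 + $6,206 + $5,247 = $15,083.

$15,083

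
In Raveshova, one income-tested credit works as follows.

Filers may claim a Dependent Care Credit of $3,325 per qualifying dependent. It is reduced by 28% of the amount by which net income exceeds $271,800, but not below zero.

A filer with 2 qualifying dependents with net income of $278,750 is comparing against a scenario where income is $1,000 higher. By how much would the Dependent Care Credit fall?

$280

At $278,750 — base = 2 × $3,325 = $6,650. 28% of the $6,950 excess over $271,800 is $1,946; credit = $6,650 − $1,946 = $4,704.
At $279,750 — base = 2 × $3,325 = $6,650. 28% of the $7,950 excess over $271,800 is $2,226; credit = $6,650 − $2,226 = $4,424.
Lost: $4,704 − $4,424 = $280.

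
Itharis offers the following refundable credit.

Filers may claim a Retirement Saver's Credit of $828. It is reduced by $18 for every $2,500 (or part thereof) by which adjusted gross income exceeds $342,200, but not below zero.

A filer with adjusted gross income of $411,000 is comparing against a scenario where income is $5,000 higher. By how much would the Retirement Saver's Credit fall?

At $411,000 — income exceeds $342,200 by $68,800, which is 28 full-or-partial $2,500 increments; reduction = 28 × $18 = $504, leaving $324.
At $416,000 — income exceeds $342,200 by $73,800, which is 30 full-or-partial $2,500 increments; reduction = 30 × $18 = $540, leaving $288.
Lost: $324 − $288 = $36.

$36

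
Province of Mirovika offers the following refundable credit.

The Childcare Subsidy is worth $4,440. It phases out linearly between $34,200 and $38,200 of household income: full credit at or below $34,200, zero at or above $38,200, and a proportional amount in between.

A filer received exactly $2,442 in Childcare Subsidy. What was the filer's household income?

$2,442 is 2,442/4,440 of the full $4,440, so 1,998/4,440 of the $4,000 range has been used: income = $34,200 + $4,000 × 1,998/4,440 = $36,000.

$36,000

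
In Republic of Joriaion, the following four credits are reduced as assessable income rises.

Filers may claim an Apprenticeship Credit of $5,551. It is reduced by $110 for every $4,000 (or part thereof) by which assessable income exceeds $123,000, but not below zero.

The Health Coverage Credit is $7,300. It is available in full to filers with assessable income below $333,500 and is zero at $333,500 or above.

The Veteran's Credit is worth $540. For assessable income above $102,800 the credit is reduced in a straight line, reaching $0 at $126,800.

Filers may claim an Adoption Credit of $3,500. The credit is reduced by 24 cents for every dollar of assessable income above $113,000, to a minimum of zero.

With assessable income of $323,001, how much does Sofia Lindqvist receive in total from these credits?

Apprenticeship Credit: income exceeds $123,000 by $200,001 → 51 increments × $110 = $5,610 ≥ base, so the credit is $0.
Health Coverage Credit: $323,001 is below the $333,500 cutoff, so the full $7,300 applies.
Veteran's Credit: $323,001 is at or above $126,800, so the credit is $0.
Adoption Credit: 24% of the $210,001 excess over $113,000 is $50,400.24 ≥ base, so the credit is $0.
Total: $0 + $7,300 + $0 + $0 = $7,300.

$7,300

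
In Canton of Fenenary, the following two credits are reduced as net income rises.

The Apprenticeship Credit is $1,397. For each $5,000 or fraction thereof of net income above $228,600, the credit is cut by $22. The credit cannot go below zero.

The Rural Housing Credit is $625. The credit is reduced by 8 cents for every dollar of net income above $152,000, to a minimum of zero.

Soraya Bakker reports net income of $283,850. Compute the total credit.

Apprenticeship Credit: income exceeds $228,600 by $55,250, which is 12 full-or-partial $5,000 increments; reduction = 12 × $22 = $264, leaving $1,133.
Rural Housing Credit: 8% of the $131,850 excess over $152,000 is $10,548 ≥ base, so the credit is $0.
Total: $1,133 + $0 = $1,133.

$1,133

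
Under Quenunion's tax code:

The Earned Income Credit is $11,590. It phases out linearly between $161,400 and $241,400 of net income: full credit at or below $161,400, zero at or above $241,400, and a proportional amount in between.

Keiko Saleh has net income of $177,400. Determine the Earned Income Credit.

Earned Income Credit: $177,400 is $16,000 into a $80,000 phase-out range, leaving 64,000/80,000 of the credit: $11,590 × 64,000/80,000 = $9,272.

$9,272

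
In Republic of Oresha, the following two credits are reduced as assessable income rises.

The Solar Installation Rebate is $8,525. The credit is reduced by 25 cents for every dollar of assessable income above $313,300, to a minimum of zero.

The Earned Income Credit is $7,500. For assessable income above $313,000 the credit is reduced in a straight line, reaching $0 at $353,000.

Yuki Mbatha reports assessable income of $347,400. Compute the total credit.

$1,050

Solar Installation Rebate: 25% of the $34,100 excess over $313,300 is $8,525 ≥ base, so the credit is $0.
Earned Income Credit: $347,400 is $34,400 into a $40,000 phase-out range, leaving 5,600/40,000 of the credit: $7,500 × 5,600/40,000 = $1,050.
Total: $0 + $1,050 = $1,050.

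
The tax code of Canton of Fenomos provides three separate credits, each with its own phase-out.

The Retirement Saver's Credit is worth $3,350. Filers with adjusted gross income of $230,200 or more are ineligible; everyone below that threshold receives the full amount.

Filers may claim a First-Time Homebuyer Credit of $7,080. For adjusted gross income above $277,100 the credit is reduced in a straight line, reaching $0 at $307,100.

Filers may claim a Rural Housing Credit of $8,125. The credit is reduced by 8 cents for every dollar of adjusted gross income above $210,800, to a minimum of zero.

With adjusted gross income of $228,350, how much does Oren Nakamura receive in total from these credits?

$17,151

Retirement Saver's Credit: $228,350 is below the $230,200 cutoff, so the full $3,350 applies.
First-Time Homebuyer Credit: $228,350 is at or below the $277,100 threshold, so the full $7,080 applies.
Rural Housing Credit: 8% of the $17,550 excess over $210,800 is $1,404; credit = $8,125 − $1,404 = $6,721.
Total: $3,350 + $7,080 + $6,721 = $17,151.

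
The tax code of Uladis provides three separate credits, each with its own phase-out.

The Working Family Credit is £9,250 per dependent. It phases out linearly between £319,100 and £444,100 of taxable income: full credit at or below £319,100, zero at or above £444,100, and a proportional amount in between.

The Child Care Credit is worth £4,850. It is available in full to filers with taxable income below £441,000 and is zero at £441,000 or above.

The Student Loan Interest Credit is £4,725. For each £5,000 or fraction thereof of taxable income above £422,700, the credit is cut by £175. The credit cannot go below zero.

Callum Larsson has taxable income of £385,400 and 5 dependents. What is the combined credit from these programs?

Working Family Credit: base = 5 × £9,250 = £46,250. £385,400 is £66,300 into a £125,000 phase-out range, leaving 58,700/125,000 of the credit: £46,250 × 58,700/125,000 = £21,719.
Child Care Credit: £385,400 is below the £441,000 cutoff, so the full £4,850 applies.
Student Loan Interest Credit: £385,400 is at or below the £422,700 threshold, so the full £4,725 applies.
Total: £21,719 + £4,850 + £4,725 = £31,294.

£31,294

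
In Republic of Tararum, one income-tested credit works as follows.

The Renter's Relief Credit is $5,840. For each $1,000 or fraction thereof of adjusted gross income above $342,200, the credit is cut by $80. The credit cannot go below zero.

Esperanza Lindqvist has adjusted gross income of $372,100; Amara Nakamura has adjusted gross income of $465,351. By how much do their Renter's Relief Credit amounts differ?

Esperanza ($372,100): Renter's Relief Credit: income exceeds $342,200 by $29,900, which is 30 full-or-partial $1,000 increments; reduction = 30 × $80 = $2,400, leaving $3,440.
Amara ($465,351): Renter's Relief Credit: income exceeds $342,200 by $123,151 → 124 increments × $80 = $9,920 ≥ base, so the credit is $0.
Difference: |$3,440 − $0| = $3,440.

$3,440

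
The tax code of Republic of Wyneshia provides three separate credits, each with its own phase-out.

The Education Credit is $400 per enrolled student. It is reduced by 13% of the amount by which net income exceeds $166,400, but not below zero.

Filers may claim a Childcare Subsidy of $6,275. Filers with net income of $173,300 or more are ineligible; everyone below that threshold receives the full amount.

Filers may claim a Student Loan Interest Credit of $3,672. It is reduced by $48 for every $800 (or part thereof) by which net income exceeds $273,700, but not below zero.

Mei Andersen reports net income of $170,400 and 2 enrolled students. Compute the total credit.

Education Credit: base = 2 × $400 = $800. 13% of the $4,000 excess over $166,400 is $520; credit = $800 − $520 = $280.
Childcare Subsidy: $170,400 is below the $173,300 cutoff, so the full $6,275 applies.
Student Loan Interest Credit: $170,400 is at or below the $273,700 threshold, so the full $3,672 applies.
Total: $280 + $6,275 + $3,672 = $10,227.

$10,227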